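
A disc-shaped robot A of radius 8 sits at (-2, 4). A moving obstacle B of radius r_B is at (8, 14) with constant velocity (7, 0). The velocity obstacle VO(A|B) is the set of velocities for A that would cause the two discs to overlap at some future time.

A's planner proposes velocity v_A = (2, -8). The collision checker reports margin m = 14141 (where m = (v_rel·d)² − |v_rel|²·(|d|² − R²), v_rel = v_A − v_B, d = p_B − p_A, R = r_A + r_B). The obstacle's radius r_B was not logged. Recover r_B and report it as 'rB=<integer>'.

m = 14141
d = (10, 10);  v_rel = (-5, -8),  |v_rel|² = 89
v_rel×d = (-5)·(10) − (-8)·(10) = 30
since m = R²·89 − 30²:  R² = (900 + 14141) / 89 = 169
R = √169 = 13  ⇒  r_B = 13 − 8 = 5

rB=5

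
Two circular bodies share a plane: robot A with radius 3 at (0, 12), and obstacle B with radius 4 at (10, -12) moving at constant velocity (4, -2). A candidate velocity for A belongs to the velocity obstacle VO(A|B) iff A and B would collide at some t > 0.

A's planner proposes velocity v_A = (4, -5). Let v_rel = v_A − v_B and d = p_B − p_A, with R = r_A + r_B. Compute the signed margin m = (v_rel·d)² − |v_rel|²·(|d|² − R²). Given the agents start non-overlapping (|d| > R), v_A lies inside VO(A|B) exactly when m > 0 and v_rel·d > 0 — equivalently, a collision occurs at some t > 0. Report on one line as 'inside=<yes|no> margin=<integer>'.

d = (10, -24),  |d|² = 676;  R = 3+4 = 7,  c = 676−7² = 627
v_rel = (0, -3),  |v_rel|² = 9;  v_rel·d = (0)·(10) + (-3)·(-24) = 72
9·t² − 144·t + 627 = 0  ⇒  m = 72² − 9·627 = -459
m = -459 < 0,  v_rel·d = 72 > 0  ⇒  outside

inside=no margin=-459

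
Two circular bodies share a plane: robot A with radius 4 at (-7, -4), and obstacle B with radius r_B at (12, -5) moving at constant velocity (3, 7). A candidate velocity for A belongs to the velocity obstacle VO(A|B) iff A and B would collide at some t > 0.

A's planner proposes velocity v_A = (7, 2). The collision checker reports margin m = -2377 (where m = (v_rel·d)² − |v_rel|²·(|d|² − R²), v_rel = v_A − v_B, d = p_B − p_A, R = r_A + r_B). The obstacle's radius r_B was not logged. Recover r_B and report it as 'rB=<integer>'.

m = -2377
d = (19, -1);  v_rel = (4, -5),  |v_rel|² = 41
v_rel×d = (4)·(-1) − (-5)·(19) = 91
since m = R²·41 − 91²:  R² = (8281 + -2377) / 41 = 144
R = √144 = 12  ⇒  r_B = 12 − 4 = 8

rB=8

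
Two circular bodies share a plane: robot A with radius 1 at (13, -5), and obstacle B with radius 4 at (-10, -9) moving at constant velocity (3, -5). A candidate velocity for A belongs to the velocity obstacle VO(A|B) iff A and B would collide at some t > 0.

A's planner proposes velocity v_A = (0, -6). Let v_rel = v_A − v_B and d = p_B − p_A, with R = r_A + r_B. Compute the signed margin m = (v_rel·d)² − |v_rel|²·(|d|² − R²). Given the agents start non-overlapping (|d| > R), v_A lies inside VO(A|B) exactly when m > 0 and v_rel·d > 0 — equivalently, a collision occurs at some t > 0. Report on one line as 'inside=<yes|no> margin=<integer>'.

d = (-23, -4),  |d|² = 545;  R = 1+4 = 5,  c = 545−5² = 520
v_rel = (-3, -1),  |v_rel|² = 10;  v_rel·d = (-3)·(-23) + (-1)·(-4) = 73
10·t² − 146·t + 520 = 0  ⇒  m = 73² − 10·520 = 129
m = 129 > 0,  v_rel·d = 73 > 0  ⇒  inside

inside=yes margin=129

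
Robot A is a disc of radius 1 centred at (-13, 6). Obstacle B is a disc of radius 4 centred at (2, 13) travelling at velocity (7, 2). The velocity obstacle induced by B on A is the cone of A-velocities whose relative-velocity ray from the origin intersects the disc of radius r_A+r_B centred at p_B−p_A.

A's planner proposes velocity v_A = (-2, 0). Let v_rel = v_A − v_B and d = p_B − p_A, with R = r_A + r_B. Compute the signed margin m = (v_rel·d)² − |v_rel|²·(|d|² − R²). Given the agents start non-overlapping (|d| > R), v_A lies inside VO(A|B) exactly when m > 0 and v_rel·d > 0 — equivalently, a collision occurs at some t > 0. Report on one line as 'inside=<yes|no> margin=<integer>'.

d = (15, 7),  |d|² = 274;  R = 1+4 = 5,  c = 274−5² = 249
v_rel = (-9, -2),  |v_rel|² = 85;  v_rel·d = (-9)·(15) + (-2)·(7) = -149
85·t² + 298·t + 249 = 0  ⇒  m = (-149)² − 85·249 = 1036
m = 1036 > 0,  v_rel·d = -149 < 0  ⇒  outside

inside=no margin=1036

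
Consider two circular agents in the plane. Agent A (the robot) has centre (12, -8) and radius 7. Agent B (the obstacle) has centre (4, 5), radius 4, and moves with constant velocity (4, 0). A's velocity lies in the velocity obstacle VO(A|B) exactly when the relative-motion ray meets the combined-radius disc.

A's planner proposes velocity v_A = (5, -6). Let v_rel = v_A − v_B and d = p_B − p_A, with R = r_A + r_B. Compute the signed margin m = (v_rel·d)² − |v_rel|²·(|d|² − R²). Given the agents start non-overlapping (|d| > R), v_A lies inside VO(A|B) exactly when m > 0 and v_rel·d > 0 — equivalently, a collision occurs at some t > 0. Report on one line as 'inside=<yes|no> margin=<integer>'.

d = (-8, 13),  |d|² = 233;  R = 7+4 = 11,  c = 233−11² = 112
v_rel = (1, -6),  |v_rel|² = 37;  v_rel·d = (1)·(-8) + (-6)·(13) = -86
37·t² + 172·t + 112 = 0  ⇒  m = (-86)² − 37·112 = 3252
m = 3252 > 0,  v_rel·d = -86 < 0  ⇒  outside

inside=no margin=3252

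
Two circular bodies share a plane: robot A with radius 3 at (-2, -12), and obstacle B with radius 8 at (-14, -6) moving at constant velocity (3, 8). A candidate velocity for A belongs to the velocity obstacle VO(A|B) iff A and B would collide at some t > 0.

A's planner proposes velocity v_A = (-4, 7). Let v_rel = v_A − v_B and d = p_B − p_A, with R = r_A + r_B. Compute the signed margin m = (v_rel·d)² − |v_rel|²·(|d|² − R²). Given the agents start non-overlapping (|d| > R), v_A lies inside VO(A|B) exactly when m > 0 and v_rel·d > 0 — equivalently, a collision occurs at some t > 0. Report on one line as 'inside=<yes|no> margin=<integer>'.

d = (-12, 6),  |d|² = 180;  R = 3+8 = 11,  c = 180−11² = 59
v_rel = (-7, -1),  |v_rel|² = 50;  v_rel·d = (-7)·(-12) + (-1)·(6) = 78
50·t² − 156·t + 59 = 0  ⇒  m = 78² − 50·59 = 3134
m = 3134 > 0,  v_rel·d = 78 > 0  ⇒  inside

inside=yes margin=3134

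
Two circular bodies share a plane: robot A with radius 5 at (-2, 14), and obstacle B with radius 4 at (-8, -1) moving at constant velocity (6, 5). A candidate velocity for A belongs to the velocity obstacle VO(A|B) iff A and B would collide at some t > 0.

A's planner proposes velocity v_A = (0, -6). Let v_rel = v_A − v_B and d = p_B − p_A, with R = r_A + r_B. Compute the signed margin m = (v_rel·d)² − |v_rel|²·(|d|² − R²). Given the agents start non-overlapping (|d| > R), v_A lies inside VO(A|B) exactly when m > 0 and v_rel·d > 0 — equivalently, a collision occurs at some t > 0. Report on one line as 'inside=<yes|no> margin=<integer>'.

d = (-6, -15),  |d|² = 261;  R = 5+4 = 9,  c = 261−9² = 180
v_rel = (-6, -11),  |v_rel|² = 157;  v_rel·d = (-6)·(-6) + (-11)·(-15) = 201
157·t² − 402·t + 180 = 0  ⇒  m = 201² − 157·180 = 12141
m = 12141 > 0,  v_rel·d = 201 > 0  ⇒  inside

inside=yes margin=12141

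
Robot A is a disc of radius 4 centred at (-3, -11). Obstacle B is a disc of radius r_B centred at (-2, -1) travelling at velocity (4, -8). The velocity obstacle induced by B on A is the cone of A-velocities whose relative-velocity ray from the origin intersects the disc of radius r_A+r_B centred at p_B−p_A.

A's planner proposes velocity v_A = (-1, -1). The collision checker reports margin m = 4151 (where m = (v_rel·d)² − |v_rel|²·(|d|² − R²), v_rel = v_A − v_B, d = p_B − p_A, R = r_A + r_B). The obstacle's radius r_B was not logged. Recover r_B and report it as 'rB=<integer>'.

m = 4151
d = (1, 10);  v_rel = (-5, 7),  |v_rel|² = 74
v_rel×d = (-5)·(10) − (7)·(1) = -57
since m = R²·74 − (-57)²:  R² = (3249 + 4151) / 74 = 100
R = √100 = 10  ⇒  r_B = 10 − 4 = 6

rB=6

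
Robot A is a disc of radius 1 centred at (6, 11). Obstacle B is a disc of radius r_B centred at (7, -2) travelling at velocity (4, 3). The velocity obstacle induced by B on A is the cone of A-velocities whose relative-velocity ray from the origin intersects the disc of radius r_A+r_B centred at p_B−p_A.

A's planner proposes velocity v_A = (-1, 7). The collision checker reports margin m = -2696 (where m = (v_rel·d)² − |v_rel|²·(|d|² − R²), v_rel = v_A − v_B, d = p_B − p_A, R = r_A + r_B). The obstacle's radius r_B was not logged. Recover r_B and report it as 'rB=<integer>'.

m = -2696
d = (1, -13);  v_rel = (-5, 4),  |v_rel|² = 41
v_rel×d = (-5)·(-13) − (4)·(1) = 61
since m = R²·41 − 61²:  R² = (3721 + -2696) / 41 = 25
R = √25 = 5  ⇒  r_B = 5 − 1 = 4

rB=4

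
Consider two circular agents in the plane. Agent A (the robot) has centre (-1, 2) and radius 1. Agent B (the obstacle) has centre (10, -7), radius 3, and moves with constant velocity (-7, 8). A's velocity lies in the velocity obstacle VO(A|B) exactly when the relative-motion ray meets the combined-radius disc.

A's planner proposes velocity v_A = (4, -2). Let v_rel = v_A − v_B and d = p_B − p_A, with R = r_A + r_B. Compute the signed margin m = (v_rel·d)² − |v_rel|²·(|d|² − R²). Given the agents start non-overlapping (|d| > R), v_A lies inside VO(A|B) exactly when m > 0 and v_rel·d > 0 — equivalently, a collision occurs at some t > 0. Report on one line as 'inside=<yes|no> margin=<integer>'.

d = (11, -9),  |d|² = 202;  R = 1+3 = 4,  c = 202−4² = 186
v_rel = (11, -10),  |v_rel|² = 221;  v_rel·d = (11)·(11) + (-10)·(-9) = 211
221·t² − 422·t + 186 = 0  ⇒  m = 211² − 221·186 = 3415
m = 3415 > 0,  v_rel·d = 211 > 0  ⇒  inside

inside=yes margin=3415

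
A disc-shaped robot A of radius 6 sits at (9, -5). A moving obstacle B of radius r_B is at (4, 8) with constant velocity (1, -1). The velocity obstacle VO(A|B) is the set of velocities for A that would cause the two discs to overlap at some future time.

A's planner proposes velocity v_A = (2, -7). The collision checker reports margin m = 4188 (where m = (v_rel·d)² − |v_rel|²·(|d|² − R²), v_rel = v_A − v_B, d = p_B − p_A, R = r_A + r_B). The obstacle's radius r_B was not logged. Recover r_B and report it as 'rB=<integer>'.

m = 4188
d = (-5, 13);  v_rel = (1, -6),  |v_rel|² = 37
v_rel×d = (1)·(13) − (-6)·(-5) = -17
since m = R²·37 − (-17)²:  R² = (289 + 4188) / 37 = 121
R = √121 = 11  ⇒  r_B = 11 − 6 = 5

rB=5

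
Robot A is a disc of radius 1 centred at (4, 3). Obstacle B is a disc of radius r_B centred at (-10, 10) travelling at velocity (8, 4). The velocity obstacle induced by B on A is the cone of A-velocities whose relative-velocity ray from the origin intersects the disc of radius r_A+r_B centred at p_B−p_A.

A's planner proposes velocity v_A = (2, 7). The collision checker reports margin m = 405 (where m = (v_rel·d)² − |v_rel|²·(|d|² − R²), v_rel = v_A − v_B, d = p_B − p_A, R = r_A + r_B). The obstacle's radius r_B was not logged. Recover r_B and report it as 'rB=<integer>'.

m = 405
d = (-14, 7);  v_rel = (-6, 3),  |v_rel|² = 45
v_rel×d = (-6)·(7) − (3)·(-14) = 0
since m = R²·45 − 0²:  R² = (0 + 405) / 45 = 9
R = √9 = 3  ⇒  r_B = 3 − 1 = 2

rB=2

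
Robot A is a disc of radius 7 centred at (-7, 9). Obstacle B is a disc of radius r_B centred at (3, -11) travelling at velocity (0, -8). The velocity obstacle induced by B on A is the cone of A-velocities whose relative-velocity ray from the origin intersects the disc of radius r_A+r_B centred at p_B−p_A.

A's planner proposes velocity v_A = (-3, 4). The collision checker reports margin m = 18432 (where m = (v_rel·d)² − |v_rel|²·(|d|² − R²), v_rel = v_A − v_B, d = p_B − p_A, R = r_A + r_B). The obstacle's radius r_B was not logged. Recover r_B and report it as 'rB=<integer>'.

m = 18432
d = (10, -20);  v_rel = (-3, 12),  |v_rel|² = 153
v_rel×d = (-3)·(-20) − (12)·(10) = -60
since m = R²·153 − (-60)²:  R² = (3600 + 18432) / 153 = 144
R = √144 = 12  ⇒  r_B = 12 − 7 = 5

rB=5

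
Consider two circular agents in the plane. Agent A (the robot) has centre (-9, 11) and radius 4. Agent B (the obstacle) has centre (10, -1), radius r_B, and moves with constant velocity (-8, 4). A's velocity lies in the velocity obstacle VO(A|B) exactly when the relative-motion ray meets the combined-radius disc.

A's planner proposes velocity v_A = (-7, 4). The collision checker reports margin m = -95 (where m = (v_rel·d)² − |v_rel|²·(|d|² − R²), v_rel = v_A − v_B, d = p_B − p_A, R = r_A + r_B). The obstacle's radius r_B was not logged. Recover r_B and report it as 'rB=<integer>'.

m = -95
d = (19, -12);  v_rel = (1, 0),  |v_rel|² = 1
v_rel×d = (1)·(-12) − (0)·(19) = -12
since m = R²·1 − (-12)²:  R² = (144 + -95) / 1 = 49
R = √49 = 7  ⇒  r_B = 7 − 4 = 3

rB=3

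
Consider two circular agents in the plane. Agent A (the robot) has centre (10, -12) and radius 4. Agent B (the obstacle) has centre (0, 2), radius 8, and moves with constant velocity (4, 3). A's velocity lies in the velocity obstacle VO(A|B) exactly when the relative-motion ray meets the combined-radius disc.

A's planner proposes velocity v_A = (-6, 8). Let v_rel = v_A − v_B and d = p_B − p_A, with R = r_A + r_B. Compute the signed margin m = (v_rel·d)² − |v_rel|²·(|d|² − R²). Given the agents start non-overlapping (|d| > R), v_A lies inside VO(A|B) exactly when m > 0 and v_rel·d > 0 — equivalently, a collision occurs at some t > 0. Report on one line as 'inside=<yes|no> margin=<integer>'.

d = (-10, 14),  |d|² = 296;  R = 4+8 = 12,  c = 296−12² = 152
v_rel = (-10, 5),  |v_rel|² = 125;  v_rel·d = (-10)·(-10) + (5)·(14) = 170
125·t² − 340·t + 152 = 0  ⇒  m = 170² − 125·152 = 9900
m = 9900 > 0,  v_rel·d = 170 > 0  ⇒  inside

inside=yes margin=9900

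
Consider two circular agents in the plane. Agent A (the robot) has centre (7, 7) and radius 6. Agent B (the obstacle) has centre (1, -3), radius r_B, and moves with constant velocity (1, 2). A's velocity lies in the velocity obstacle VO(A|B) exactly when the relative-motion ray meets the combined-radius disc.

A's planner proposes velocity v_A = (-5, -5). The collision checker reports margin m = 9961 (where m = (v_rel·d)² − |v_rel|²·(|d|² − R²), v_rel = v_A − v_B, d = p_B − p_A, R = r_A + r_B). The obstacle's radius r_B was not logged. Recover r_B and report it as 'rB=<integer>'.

m = 9961
d = (-6, -10);  v_rel = (-6, -7),  |v_rel|² = 85
v_rel×d = (-6)·(-10) − (-7)·(-6) = 18
since m = R²·85 − 18²:  R² = (324 + 9961) / 85 = 121
R = √121 = 11  ⇒  r_B = 11 − 6 = 5

rB=5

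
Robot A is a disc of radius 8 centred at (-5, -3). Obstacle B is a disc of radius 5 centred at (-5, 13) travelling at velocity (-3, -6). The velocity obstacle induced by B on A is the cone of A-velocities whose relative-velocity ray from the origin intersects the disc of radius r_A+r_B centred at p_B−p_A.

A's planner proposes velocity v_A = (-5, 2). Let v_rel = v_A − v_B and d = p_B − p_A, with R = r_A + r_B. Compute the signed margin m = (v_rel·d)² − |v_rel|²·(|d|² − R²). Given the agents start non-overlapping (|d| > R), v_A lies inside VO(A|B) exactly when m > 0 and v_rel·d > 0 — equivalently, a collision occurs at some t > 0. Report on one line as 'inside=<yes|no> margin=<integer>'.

d = (0, 16),  |d|² = 256;  R = 8+5 = 13,  c = 256−13² = 87
v_rel = (-2, 8),  |v_rel|² = 68;  v_rel·d = (-2)·(0) + (8)·(16) = 128
68·t² − 256·t + 87 = 0  ⇒  m = 128² − 68·87 = 10468
m = 10468 > 0,  v_rel·d = 128 > 0  ⇒  inside

inside=yes margin=10468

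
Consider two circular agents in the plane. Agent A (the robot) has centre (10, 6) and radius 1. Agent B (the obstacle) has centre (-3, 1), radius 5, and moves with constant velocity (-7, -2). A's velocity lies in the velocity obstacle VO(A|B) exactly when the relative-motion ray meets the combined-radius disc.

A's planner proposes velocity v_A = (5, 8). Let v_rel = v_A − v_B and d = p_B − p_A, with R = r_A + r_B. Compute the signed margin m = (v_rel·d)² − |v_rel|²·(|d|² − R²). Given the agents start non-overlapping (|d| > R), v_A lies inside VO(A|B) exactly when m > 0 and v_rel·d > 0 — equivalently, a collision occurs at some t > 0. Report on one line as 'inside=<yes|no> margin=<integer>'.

d = (-13, -5),  |d|² = 194;  R = 1+5 = 6,  c = 194−6² = 158
v_rel = (12, 10),  |v_rel|² = 244;  v_rel·d = (12)·(-13) + (10)·(-5) = -206
244·t² + 412·t + 158 = 0  ⇒  m = (-206)² − 244·158 = 3884
m = 3884 > 0,  v_rel·d = -206 < 0  ⇒  outside

inside=no margin=3884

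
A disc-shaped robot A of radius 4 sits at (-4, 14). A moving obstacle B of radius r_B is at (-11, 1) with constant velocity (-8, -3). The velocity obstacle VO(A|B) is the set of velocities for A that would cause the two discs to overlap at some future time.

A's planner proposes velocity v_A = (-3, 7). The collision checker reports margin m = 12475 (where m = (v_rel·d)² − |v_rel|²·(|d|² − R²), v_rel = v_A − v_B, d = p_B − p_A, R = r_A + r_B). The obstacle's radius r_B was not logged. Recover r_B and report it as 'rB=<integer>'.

m = 12475
d = (-7, -13);  v_rel = (5, 10),  |v_rel|² = 125
v_rel×d = (5)·(-13) − (10)·(-7) = 5
since m = R²·125 − 5²:  R² = (25 + 12475) / 125 = 100
R = √100 = 10  ⇒  r_B = 10 − 4 = 6

rB=6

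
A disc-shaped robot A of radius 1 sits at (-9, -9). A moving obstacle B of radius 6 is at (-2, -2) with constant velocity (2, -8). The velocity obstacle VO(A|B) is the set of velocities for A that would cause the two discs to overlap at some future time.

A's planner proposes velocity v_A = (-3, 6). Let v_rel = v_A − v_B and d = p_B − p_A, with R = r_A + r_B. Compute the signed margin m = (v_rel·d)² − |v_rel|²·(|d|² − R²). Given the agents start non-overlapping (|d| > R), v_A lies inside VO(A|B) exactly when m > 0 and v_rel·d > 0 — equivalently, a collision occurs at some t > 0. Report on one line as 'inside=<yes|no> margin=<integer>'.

d = (7, 7),  |d|² = 98;  R = 1+6 = 7,  c = 98−7² = 49
v_rel = (-5, 14),  |v_rel|² = 221;  v_rel·d = (-5)·(7) + (14)·(7) = 63
221·t² − 126·t + 49 = 0  ⇒  m = 63² − 221·49 = -6860
m = -6860 < 0,  v_rel·d = 63 > 0  ⇒  outside

inside=no margin=-6860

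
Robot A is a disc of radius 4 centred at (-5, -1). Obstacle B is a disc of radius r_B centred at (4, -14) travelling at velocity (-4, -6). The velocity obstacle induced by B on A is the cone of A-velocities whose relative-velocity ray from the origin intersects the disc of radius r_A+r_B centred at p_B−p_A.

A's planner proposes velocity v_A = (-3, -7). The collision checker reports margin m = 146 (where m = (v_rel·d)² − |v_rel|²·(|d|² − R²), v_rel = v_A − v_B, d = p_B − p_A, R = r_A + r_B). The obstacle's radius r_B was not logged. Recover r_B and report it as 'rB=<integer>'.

m = 146
d = (9, -13);  v_rel = (1, -1),  |v_rel|² = 2
v_rel×d = (1)·(-13) − (-1)·(9) = -4
since m = R²·2 − (-4)²:  R² = (16 + 146) / 2 = 81
R = √81 = 9  ⇒  r_B = 9 − 4 = 5

rB=5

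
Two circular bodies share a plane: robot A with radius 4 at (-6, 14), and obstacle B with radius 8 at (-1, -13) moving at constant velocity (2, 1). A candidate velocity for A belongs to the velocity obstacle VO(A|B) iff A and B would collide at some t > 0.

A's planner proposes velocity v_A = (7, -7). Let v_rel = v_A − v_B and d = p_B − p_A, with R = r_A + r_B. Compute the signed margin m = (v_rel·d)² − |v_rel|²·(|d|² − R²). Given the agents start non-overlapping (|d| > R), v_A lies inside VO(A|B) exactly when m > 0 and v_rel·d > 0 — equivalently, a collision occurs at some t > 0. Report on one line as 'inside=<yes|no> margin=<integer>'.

d = (5, -27),  |d|² = 754;  R = 4+8 = 12,  c = 754−12² = 610
v_rel = (5, -8),  |v_rel|² = 89;  v_rel·d = (5)·(5) + (-8)·(-27) = 241
89·t² − 482·t + 610 = 0  ⇒  m = 241² − 89·610 = 3791
m = 3791 > 0,  v_rel·d = 241 > 0  ⇒  inside

inside=yes margin=3791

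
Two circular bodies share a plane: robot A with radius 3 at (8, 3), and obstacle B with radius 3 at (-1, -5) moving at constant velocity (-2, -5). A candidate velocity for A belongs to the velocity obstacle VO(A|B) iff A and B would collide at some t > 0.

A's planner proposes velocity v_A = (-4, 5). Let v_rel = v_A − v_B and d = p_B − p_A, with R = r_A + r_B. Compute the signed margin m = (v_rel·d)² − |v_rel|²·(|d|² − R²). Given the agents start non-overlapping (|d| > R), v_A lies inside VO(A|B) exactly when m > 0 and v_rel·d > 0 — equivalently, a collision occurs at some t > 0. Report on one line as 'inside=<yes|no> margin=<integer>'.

d = (-9, -8),  |d|² = 145;  R = 3+3 = 6,  c = 145−6² = 109
v_rel = (-2, 10),  |v_rel|² = 104;  v_rel·d = (-2)·(-9) + (10)·(-8) = -62
104·t² + 124·t + 109 = 0  ⇒  m = (-62)² − 104·109 = -7492
m = -7492 < 0,  v_rel·d = -62 < 0  ⇒  outside

inside=no margin=-7492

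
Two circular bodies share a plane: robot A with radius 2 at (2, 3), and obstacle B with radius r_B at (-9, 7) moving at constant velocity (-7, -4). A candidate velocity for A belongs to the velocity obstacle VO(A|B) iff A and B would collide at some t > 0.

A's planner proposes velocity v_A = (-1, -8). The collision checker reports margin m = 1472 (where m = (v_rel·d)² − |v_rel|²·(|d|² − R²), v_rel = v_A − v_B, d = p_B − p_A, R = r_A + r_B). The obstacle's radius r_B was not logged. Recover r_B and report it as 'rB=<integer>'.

m = 1472
d = (-11, 4);  v_rel = (6, -4),  |v_rel|² = 52
v_rel×d = (6)·(4) − (-4)·(-11) = -20
since m = R²·52 − (-20)²:  R² = (400 + 1472) / 52 = 36
R = √36 = 6  ⇒  r_B = 6 − 2 = 4

rB=4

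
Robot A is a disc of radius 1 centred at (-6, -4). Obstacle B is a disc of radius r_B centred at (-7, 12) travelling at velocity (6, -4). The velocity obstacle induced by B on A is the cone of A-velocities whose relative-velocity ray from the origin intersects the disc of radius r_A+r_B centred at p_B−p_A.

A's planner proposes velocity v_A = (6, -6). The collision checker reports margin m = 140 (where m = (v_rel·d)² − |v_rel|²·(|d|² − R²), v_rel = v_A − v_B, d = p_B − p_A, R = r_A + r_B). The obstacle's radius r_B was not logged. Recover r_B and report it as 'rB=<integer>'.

m = 140
d = (-1, 16);  v_rel = (0, -2),  |v_rel|² = 4
v_rel×d = (0)·(16) − (-2)·(-1) = -2
since m = R²·4 − (-2)²:  R² = (4 + 140) / 4 = 36
R = √36 = 6  ⇒  r_B = 6 − 1 = 5

rB=5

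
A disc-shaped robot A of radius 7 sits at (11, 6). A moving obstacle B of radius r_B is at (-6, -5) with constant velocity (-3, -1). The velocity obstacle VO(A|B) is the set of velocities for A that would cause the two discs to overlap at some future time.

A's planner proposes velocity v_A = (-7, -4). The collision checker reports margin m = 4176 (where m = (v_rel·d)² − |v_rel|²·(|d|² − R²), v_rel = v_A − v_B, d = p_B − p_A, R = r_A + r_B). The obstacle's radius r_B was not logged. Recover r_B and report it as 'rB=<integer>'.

m = 4176
d = (-17, -11);  v_rel = (-4, -3),  |v_rel|² = 25
v_rel×d = (-4)·(-11) − (-3)·(-17) = -7
since m = R²·25 − (-7)²:  R² = (49 + 4176) / 25 = 169
R = √169 = 13  ⇒  r_B = 13 − 7 = 6

rB=6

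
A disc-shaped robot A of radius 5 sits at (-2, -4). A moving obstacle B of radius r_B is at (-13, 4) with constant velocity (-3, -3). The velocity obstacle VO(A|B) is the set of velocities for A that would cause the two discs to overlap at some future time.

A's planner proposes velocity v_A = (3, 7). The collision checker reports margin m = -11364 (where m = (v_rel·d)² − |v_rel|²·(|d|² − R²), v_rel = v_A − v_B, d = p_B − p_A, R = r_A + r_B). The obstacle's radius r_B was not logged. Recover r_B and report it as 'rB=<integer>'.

m = -11364
d = (-11, 8);  v_rel = (6, 10),  |v_rel|² = 136
v_rel×d = (6)·(8) − (10)·(-11) = 158
since m = R²·136 − 158²:  R² = (24964 + -11364) / 136 = 100
R = √100 = 10  ⇒  r_B = 10 − 5 = 5

rB=5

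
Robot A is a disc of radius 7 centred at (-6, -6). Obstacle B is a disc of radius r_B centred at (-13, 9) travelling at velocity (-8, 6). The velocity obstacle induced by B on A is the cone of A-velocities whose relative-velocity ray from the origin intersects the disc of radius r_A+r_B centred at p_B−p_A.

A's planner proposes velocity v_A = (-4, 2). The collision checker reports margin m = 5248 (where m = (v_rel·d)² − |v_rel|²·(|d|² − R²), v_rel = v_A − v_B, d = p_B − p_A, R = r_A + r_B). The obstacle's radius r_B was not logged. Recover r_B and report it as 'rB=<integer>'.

m = 5248
d = (-7, 15);  v_rel = (4, -4),  |v_rel|² = 32
v_rel×d = (4)·(15) − (-4)·(-7) = 32
since m = R²·32 − 32²:  R² = (1024 + 5248) / 32 = 196
R = √196 = 14  ⇒  r_B = 14 − 7 = 7

rB=7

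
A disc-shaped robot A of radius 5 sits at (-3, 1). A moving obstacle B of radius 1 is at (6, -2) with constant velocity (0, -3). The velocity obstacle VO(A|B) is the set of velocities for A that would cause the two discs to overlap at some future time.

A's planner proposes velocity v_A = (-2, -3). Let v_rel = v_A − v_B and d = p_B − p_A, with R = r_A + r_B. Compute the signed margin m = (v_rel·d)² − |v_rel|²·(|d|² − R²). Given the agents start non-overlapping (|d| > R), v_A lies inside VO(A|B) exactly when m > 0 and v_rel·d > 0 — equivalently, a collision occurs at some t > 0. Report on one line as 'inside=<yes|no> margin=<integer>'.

d = (9, -3),  |d|² = 90;  R = 5+1 = 6,  c = 90−6² = 54
v_rel = (-2, 0),  |v_rel|² = 4;  v_rel·d = (-2)·(9) + (0)·(-3) = -18
4·t² + 36·t + 54 = 0  ⇒  m = (-18)² − 4·54 = 108
m = 108 > 0,  v_rel·d = -18 < 0  ⇒  outside

inside=no margin=108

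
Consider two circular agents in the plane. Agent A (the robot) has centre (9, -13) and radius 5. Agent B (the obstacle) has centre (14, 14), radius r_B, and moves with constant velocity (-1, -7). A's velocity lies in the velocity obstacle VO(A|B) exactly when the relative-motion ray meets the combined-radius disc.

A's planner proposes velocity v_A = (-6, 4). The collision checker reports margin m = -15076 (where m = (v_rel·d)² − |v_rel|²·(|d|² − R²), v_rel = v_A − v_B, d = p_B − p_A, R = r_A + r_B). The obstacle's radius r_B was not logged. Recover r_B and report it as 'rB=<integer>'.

m = -15076
d = (5, 27);  v_rel = (-5, 11),  |v_rel|² = 146
v_rel×d = (-5)·(27) − (11)·(5) = -190
since m = R²·146 − (-190)²:  R² = (36100 + -15076) / 146 = 144
R = √144 = 12  ⇒  r_B = 12 − 5 = 7

rB=7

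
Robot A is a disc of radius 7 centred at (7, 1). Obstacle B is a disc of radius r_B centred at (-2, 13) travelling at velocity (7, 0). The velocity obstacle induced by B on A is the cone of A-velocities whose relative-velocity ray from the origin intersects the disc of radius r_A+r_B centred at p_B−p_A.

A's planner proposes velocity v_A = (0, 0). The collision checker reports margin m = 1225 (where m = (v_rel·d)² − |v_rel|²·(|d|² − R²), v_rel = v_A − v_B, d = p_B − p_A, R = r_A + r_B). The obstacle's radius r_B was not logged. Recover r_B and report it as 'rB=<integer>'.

m = 1225
d = (-9, 12);  v_rel = (-7, 0),  |v_rel|² = 49
v_rel×d = (-7)·(12) − (0)·(-9) = -84
since m = R²·49 − (-84)²:  R² = (7056 + 1225) / 49 = 169
R = √169 = 13  ⇒  r_B = 13 − 7 = 6

rB=6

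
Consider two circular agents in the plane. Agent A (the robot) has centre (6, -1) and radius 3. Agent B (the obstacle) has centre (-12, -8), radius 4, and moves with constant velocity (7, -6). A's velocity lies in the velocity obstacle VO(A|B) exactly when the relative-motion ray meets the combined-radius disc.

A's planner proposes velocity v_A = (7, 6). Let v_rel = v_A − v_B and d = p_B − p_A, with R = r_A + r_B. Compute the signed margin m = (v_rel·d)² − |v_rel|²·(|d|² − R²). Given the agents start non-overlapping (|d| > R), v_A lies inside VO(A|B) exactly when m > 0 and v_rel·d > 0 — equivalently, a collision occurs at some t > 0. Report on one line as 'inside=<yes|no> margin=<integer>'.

d = (-18, -7),  |d|² = 373;  R = 3+4 = 7,  c = 373−7² = 324
v_rel = (0, 12),  |v_rel|² = 144;  v_rel·d = (0)·(-18) + (12)·(-7) = -84
144·t² + 168·t + 324 = 0  ⇒  m = (-84)² − 144·324 = -39600
m = -39600 < 0,  v_rel·d = -84 < 0  ⇒  outside

inside=no margin=-39600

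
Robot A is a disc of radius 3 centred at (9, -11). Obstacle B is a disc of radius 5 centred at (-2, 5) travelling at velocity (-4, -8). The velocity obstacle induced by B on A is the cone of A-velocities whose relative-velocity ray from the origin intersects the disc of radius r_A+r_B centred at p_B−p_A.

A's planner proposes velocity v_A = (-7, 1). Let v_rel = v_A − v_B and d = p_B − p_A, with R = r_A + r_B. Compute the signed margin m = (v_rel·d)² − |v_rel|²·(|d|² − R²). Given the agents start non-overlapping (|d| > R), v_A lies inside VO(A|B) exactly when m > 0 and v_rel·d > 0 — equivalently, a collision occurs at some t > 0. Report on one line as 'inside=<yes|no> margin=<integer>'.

d = (-11, 16),  |d|² = 377;  R = 3+5 = 8,  c = 377−8² = 313
v_rel = (-3, 9),  |v_rel|² = 90;  v_rel·d = (-3)·(-11) + (9)·(16) = 177
90·t² − 354·t + 313 = 0  ⇒  m = 177² − 90·313 = 3159
m = 3159 > 0,  v_rel·d = 177 > 0  ⇒  inside

inside=yes margin=3159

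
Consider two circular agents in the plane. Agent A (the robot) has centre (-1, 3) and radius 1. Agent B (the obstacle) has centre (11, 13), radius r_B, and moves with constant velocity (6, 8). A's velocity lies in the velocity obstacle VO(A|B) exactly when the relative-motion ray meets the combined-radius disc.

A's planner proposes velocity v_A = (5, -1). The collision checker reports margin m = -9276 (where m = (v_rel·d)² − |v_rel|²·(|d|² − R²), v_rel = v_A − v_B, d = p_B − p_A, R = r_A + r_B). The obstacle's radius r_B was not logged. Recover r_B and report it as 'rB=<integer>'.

m = -9276
d = (12, 10);  v_rel = (-1, -9),  |v_rel|² = 82
v_rel×d = (-1)·(10) − (-9)·(12) = 98
since m = R²·82 − 98²:  R² = (9604 + -9276) / 82 = 4
R = √4 = 2  ⇒  r_B = 2 − 1 = 1

rB=1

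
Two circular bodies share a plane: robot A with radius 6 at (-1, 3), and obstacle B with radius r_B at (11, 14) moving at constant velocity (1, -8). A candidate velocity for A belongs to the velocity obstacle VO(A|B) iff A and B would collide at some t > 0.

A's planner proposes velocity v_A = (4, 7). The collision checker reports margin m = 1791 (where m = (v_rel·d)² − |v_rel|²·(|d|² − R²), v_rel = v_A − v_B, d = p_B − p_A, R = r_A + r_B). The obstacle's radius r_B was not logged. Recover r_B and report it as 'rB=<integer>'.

m = 1791
d = (12, 11);  v_rel = (3, 15),  |v_rel|² = 234
v_rel×d = (3)·(11) − (15)·(12) = -147
since m = R²·234 − (-147)²:  R² = (21609 + 1791) / 234 = 100
R = √100 = 10  ⇒  r_B = 10 − 6 = 4

rB=4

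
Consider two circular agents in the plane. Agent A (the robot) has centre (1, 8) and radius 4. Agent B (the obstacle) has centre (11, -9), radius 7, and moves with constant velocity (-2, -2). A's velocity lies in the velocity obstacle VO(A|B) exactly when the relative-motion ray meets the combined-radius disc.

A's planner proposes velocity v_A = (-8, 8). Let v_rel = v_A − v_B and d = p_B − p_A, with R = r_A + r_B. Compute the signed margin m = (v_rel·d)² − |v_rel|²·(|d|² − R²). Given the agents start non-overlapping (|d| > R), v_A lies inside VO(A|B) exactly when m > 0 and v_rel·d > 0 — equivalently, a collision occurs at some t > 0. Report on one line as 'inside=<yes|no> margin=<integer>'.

d = (10, -17),  |d|² = 389;  R = 4+7 = 11,  c = 389−11² = 268
v_rel = (-6, 10),  |v_rel|² = 136;  v_rel·d = (-6)·(10) + (10)·(-17) = -230
136·t² + 460·t + 268 = 0  ⇒  m = (-230)² − 136·268 = 16452
m = 16452 > 0,  v_rel·d = -230 < 0  ⇒  outside

inside=no margin=16452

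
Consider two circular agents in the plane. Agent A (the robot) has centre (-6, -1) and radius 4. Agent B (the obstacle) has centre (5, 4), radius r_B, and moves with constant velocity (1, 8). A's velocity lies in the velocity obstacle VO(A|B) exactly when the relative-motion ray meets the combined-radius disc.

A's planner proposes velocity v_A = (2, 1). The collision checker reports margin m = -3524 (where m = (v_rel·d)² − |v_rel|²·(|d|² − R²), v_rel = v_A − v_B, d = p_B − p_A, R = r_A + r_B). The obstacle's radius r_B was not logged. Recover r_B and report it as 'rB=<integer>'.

m = -3524
d = (11, 5);  v_rel = (1, -7),  |v_rel|² = 50
v_rel×d = (1)·(5) − (-7)·(11) = 82
since m = R²·50 − 82²:  R² = (6724 + -3524) / 50 = 64
R = √64 = 8  ⇒  r_B = 8 − 4 = 4

rB=4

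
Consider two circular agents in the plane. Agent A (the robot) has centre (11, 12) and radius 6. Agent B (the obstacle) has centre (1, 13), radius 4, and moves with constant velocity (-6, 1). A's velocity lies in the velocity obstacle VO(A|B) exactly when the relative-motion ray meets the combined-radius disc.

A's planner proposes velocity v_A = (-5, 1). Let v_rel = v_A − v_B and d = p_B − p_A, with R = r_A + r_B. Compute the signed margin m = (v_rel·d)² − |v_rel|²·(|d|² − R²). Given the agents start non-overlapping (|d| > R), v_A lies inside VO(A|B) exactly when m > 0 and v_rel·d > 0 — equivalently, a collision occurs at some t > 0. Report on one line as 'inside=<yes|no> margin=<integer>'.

d = (-10, 1),  |d|² = 101;  R = 6+4 = 10,  c = 101−10² = 1
v_rel = (1, 0),  |v_rel|² = 1;  v_rel·d = (1)·(-10) + (0)·(1) = -10
1·t² + 20·t + 1 = 0  ⇒  m = (-10)² − 1·1 = 99
m = 99 > 0,  v_rel·d = -10 < 0  ⇒  outside

inside=no margin=99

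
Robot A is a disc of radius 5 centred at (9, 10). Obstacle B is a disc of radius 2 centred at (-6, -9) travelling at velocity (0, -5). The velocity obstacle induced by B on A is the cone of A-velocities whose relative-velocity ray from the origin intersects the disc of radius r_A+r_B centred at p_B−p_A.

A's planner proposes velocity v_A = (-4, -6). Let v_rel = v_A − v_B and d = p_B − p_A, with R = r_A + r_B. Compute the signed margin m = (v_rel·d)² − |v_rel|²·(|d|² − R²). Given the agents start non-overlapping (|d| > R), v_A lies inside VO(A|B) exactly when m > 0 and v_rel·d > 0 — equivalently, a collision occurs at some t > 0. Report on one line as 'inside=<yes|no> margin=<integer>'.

d = (-15, -19),  |d|² = 586;  R = 5+2 = 7,  c = 586−7² = 537
v_rel = (-4, -1),  |v_rel|² = 17;  v_rel·d = (-4)·(-15) + (-1)·(-19) = 79
17·t² − 158·t + 537 = 0  ⇒  m = 79² − 17·537 = -2888
m = -2888 < 0,  v_rel·d = 79 > 0  ⇒  outside

inside=no margin=-2888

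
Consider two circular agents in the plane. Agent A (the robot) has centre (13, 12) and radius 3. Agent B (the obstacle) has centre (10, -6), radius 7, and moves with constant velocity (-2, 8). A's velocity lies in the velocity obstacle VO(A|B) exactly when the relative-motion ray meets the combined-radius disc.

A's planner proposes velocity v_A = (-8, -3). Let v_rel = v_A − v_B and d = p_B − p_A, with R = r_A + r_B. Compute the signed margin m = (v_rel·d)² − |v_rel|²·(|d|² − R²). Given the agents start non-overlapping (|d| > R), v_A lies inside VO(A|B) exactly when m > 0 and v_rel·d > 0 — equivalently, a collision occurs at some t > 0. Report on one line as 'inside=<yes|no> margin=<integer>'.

d = (-3, -18),  |d|² = 333;  R = 3+7 = 10,  c = 333−10² = 233
v_rel = (-6, -11),  |v_rel|² = 157;  v_rel·d = (-6)·(-3) + (-11)·(-18) = 216
157·t² − 432·t + 233 = 0  ⇒  m = 216² − 157·233 = 10075
m = 10075 > 0,  v_rel·d = 216 > 0  ⇒  inside

inside=yes margin=10075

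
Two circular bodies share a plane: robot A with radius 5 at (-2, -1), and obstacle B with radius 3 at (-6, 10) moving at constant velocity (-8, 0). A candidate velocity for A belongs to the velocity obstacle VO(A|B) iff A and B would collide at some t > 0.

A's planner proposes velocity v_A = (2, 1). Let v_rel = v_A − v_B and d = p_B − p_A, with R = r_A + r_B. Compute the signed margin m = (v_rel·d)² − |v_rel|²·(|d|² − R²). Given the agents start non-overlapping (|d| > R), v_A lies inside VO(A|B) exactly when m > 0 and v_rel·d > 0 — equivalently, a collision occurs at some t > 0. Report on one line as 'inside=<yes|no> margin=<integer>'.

d = (-4, 11),  |d|² = 137;  R = 5+3 = 8,  c = 137−8² = 73
v_rel = (10, 1),  |v_rel|² = 101;  v_rel·d = (10)·(-4) + (1)·(11) = -29
101·t² + 58·t + 73 = 0  ⇒  m = (-29)² − 101·73 = -6532
m = -6532 < 0,  v_rel·d = -29 < 0  ⇒  outside

inside=no margin=-6532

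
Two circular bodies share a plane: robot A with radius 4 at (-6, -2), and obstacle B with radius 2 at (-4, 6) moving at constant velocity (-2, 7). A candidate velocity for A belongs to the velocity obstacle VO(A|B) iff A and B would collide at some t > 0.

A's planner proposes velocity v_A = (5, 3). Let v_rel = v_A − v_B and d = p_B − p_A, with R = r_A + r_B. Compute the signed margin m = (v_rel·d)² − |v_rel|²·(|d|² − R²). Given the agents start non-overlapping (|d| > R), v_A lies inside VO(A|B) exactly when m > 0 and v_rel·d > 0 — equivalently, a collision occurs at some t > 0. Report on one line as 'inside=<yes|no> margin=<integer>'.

d = (2, 8),  |d|² = 68;  R = 4+2 = 6,  c = 68−6² = 32
v_rel = (7, -4),  |v_rel|² = 65;  v_rel·d = (7)·(2) + (-4)·(8) = -18
65·t² + 36·t + 32 = 0  ⇒  m = (-18)² − 65·32 = -1756
m = -1756 < 0,  v_rel·d = -18 < 0  ⇒  outside

inside=no margin=-1756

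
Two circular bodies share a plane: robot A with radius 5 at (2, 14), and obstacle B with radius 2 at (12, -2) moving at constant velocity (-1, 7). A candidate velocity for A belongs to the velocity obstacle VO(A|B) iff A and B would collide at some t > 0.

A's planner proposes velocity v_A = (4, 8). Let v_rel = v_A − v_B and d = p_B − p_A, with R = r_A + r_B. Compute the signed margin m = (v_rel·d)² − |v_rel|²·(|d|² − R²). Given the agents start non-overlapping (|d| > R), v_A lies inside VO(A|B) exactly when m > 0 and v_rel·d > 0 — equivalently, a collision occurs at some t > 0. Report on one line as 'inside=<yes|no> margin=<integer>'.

d = (10, -16),  |d|² = 356;  R = 5+2 = 7,  c = 356−7² = 307
v_rel = (5, 1),  |v_rel|² = 26;  v_rel·d = (5)·(10) + (1)·(-16) = 34
26·t² − 68·t + 307 = 0  ⇒  m = 34² − 26·307 = -6826
m = -6826 < 0,  v_rel·d = 34 > 0  ⇒  outside

inside=no margin=-6826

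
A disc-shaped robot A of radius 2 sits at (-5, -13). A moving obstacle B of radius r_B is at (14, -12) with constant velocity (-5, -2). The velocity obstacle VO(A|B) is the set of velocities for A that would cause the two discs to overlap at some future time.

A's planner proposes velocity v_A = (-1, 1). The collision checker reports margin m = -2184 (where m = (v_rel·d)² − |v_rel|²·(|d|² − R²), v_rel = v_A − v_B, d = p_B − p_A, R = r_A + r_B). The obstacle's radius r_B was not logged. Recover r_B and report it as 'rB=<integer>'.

m = -2184
d = (19, 1);  v_rel = (4, 3),  |v_rel|² = 25
v_rel×d = (4)·(1) − (3)·(19) = -53
since m = R²·25 − (-53)²:  R² = (2809 + -2184) / 25 = 25
R = √25 = 5  ⇒  r_B = 5 − 2 = 3

rB=3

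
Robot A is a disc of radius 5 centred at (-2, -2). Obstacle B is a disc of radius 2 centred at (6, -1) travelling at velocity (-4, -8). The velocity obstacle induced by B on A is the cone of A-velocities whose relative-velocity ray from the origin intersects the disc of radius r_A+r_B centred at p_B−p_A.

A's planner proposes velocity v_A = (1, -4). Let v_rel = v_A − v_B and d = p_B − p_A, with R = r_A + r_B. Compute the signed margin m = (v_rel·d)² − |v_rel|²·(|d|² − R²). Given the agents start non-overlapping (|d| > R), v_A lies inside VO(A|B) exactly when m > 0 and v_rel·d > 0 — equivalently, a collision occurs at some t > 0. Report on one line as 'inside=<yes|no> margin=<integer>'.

d = (8, 1),  |d|² = 65;  R = 5+2 = 7,  c = 65−7² = 16
v_rel = (5, 4),  |v_rel|² = 41;  v_rel·d = (5)·(8) + (4)·(1) = 44
41·t² − 88·t + 16 = 0  ⇒  m = 44² − 41·16 = 1280
m = 1280 > 0,  v_rel·d = 44 > 0  ⇒  inside

inside=yes margin=1280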